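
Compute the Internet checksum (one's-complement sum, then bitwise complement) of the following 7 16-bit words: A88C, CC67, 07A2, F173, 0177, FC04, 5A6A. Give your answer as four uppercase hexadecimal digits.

One's-complement addition (fold any carry out of bit 15 back into bit 0):
  0xA88C + 0xCC67 = 0x174F3 → wrap carry → 0x74F4
  0x74F4 + 0x07A2 = 0x07C96
  0x7C96 + 0xF173 = 0x16E09 → wrap carry → 0x6E0A
  0x6E0A + 0x0177 = 0x06F81
  0x6F81 + 0xFC04 = 0x16B85 → wrap carry → 0x6B86
  0x6B86 + 0x5A6A = 0x0C5F0
One's-complement sum = 0xC5F0.
Checksum = ~0xC5F0 & 0xFFFF = 0x3A0F.

3A0F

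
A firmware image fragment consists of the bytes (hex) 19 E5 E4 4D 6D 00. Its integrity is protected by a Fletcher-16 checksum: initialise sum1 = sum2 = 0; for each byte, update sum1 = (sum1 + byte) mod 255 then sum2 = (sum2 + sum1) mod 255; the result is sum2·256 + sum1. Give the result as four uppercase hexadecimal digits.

Running sums (mod 255):
  after byte 0 (19): sum1=25, sum2=25
  after byte 1 (E5): sum1=254, sum2=24
  after byte 2 (E4): sum1=227, sum2=251
  after byte 3 (4D): sum1=49, sum2=45
  after byte 4 (6D): sum1=158, sum2=203
  after byte 5 (00): sum1=158, sum2=106
Checksum = sum2·256 + sum1 = 106·256 + 158 = 27294 = 0x6A9E.

6A9E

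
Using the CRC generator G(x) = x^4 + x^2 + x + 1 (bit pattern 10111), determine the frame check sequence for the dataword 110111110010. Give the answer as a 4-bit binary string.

Append 4 zeros: 1101111100100000. Divide by 10111 (XOR where the leading bit is 1):
  pos 0: 11011 XOR 10111 = 01100
  pos 1: 11001 XOR 10111 = 01110
  pos 2: 11101 XOR 10111 = 01010
  pos 3: 10101 XOR 10111 = 00010
  pos 6: 10001 XOR 10111 = 00110
  pos 8: 11000 XOR 10111 = 01111
  pos 9: 11110 XOR 10111 = 01001
  pos 10: 10010 XOR 10111 = 00101
Remainder (last 4 bits) = 1010. This is the CRC / FCS.

1010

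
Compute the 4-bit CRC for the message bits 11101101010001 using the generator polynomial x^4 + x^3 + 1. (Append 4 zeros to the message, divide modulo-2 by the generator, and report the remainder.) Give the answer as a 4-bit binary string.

1111

Append 4 zeros: 111011010100010000. Divide by 11001 (XOR where the leading bit is 1):
  pos 0: 11101 XOR 11001 = 00100
  pos 2: 10010 XOR 11001 = 01011
  pos 3: 10111 XOR 11001 = 01110
  pos 4: 11100 XOR 11001 = 00101
  pos 6: 10110 XOR 11001 = 01111
  pos 7: 11110 XOR 11001 = 00111
  pos 9: 11101 XOR 11001 = 00100
  pos 11: 10000 XOR 11001 = 01001
  pos 12: 10010 XOR 11001 = 01011
  pos 13: 10110 XOR 11001 = 01111
Remainder (last 4 bits) = 1111. This is the CRC / FCS.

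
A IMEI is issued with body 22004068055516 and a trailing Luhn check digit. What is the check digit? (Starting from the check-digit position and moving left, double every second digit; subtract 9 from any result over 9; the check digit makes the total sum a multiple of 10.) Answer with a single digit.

6

Partial digits right→left: 6 1 5 5 5 0 8 6 0 4 0 0 2 2
Double every second digit counting from the check-digit position (so the 1st, 3rd, 5th, ... of the partial from the right).
  doubled (with −9 where >9): 3 1 1 7 0 0 4 → sum 16
  kept as-is: 1 5 0 6 4 0 2 → sum 18
Total = 16 + 18 = 34.
Check digit = (10 − (34 mod 10)) mod 10 = 6.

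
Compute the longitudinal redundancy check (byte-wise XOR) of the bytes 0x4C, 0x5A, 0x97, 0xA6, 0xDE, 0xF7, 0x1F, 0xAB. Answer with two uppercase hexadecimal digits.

XOR the bytes together:
  start with 0x4C
  0x4C ⊕ 0x5A = 0x16
  0x16 ⊕ 0x97 = 0x81
  0x81 ⊕ 0xA6 = 0x27
  0x27 ⊕ 0xDE = 0xF9
  0xF9 ⊕ 0xF7 = 0x0E
  0x0E ⊕ 0x1F = 0x11
  0x11 ⊕ 0xAB = 0xBA

BA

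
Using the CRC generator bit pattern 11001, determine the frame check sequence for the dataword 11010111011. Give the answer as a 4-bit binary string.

1001

Append 4 zeros: 110101110110000. Divide by 11001 (XOR where the leading bit is 1):
  pos 0: 11010 XOR 11001 = 00011
  pos 3: 11111 XOR 11001 = 00110
  pos 5: 11001 XOR 11001 = 00000
  pos 10: 10000 XOR 11001 = 01001
Remainder (last 4 bits) = 1001. This is the CRC / FCS.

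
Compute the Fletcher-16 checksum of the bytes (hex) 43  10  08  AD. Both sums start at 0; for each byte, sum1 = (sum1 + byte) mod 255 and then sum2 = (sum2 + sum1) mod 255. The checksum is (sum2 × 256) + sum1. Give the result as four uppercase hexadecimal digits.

Running sums (mod 255):
  after byte 0 (43): sum1=67, sum2=67
  after byte 1 (10): sum1=83, sum2=150
  after byte 2 (08): sum1=91, sum2=241
  after byte 3 (AD): sum1=9, sum2=250
Checksum = sum2·256 + sum1 = 250·256 + 9 = 64009 = 0xFA09.

FA09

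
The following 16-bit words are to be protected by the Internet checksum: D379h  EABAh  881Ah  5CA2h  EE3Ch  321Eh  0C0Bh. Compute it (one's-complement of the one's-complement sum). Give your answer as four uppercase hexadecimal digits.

30A8

One's-complement addition (fold any carry out of bit 15 back into bit 0):
  0xD379 + 0xEABA = 0x1BE33 → wrap carry → 0xBE34
  0xBE34 + 0x881A = 0x1464E → wrap carry → 0x464F
  0x464F + 0x5CA2 = 0x0A2F1
  0xA2F1 + 0xEE3C = 0x1912D → wrap carry → 0x912E
  0x912E + 0x321E = 0x0C34C
  0xC34C + 0x0C0B = 0x0CF57
One's-complement sum = 0xCF57.
Checksum = ~0xCF57 & 0xFFFF = 0x30A8.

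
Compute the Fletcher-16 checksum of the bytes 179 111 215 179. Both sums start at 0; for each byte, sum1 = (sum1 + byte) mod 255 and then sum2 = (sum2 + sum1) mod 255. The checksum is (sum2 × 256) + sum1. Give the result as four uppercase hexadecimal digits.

Running sums (mod 255):
  after byte 0 (179): sum1=179, sum2=179
  after byte 1 (111): sum1=35, sum2=214
  after byte 2 (215): sum1=250, sum2=209
  after byte 3 (179): sum1=174, sum2=128
Checksum = sum2·256 + sum1 = 128·256 + 174 = 32942 = 0x80AE.

80AE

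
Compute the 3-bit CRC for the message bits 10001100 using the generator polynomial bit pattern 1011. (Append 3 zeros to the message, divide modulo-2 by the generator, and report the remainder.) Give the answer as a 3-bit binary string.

001

Append 3 zeros: 10001100000. Divide by 1011 (XOR where the leading bit is 1):
  pos 0: 1000 XOR 1011 = 0011
  pos 2: 1111 XOR 1011 = 0100
  pos 3: 1000 XOR 1011 = 0011
  pos 5: 1100 XOR 1011 = 0111
  pos 6: 1110 XOR 1011 = 0101
  pos 7: 1010 XOR 1011 = 0001
Remainder (last 3 bits) = 001. This is the CRC / FCS.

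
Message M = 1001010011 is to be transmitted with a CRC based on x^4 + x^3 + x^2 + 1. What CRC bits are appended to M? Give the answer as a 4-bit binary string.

1110

Append 4 zeros: 10010100110000. Divide by 11101 (XOR where the leading bit is 1):
  pos 0: 10010 XOR 11101 = 01111
  pos 1: 11111 XOR 11101 = 00010
  pos 4: 10001 XOR 11101 = 01100
  pos 5: 11001 XOR 11101 = 00100
  pos 7: 10000 XOR 11101 = 01101
  pos 8: 11010 XOR 11101 = 00111
Remainder (last 4 bits) = 1110. This is the CRC / FCS.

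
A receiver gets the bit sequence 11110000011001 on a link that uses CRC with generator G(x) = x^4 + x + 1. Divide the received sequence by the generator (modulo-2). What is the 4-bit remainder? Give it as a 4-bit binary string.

Modulo-2 division of 11110000011001 by 10011:
  pos 0: 11110 XOR 10011 = 01101
  pos 1: 11010 XOR 10011 = 01001
  pos 2: 10010 XOR 10011 = 00001
  pos 6: 10011 XOR 10011 = 00000
Remainder = 0001 (nonzero — an error is detected).

0001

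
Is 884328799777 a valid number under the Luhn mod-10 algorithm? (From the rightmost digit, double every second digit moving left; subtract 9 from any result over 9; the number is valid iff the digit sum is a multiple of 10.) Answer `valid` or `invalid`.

valid

From the right, keep odd positions and double even positions (subtract 9 from any doubled value over 9):
  doubled (positions 2,4,...): 5 9 5 4 8 7 → sum 38
  kept (positions 1,3,...): 7 7 9 8 3 8 → sum 42
Total = 80.
80 mod 10 = 0, so the number is valid.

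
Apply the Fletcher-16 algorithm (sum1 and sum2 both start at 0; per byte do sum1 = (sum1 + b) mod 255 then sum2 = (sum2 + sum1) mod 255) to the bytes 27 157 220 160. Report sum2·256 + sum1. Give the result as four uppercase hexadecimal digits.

9F36

Running sums (mod 255):
  after byte 0 (27): sum1=27, sum2=27
  after byte 1 (157): sum1=184, sum2=211
  after byte 2 (220): sum1=149, sum2=105
  after byte 3 (160): sum1=54, sum2=159
Checksum = sum2·256 + sum1 = 159·256 + 54 = 40758 = 0x9F36.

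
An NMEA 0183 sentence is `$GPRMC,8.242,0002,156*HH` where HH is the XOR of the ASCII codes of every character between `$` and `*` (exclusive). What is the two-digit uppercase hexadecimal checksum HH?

XOR the ASCII codes of the payload characters:
  'G' = 0x47 → acc = 0x47
  'P' = 0x50 → acc = 0x17
  'R' = 0x52 → acc = 0x45
  'M' = 0x4D → acc = 0x08
  'C' = 0x43 → acc = 0x4B
  ',' = 0x2C → acc = 0x67
  '8' = 0x38 → acc = 0x5F
  '.' = 0x2E → acc = 0x71
  '2' = 0x32 → acc = 0x43
  '4' = 0x34 → acc = 0x77
  '2' = 0x32 → acc = 0x45
  ',' = 0x2C → acc = 0x69
  '0' = 0x30 → acc = 0x59
  '0' = 0x30 → acc = 0x69
  '0' = 0x30 → acc = 0x59
  '2' = 0x32 → acc = 0x6B
  ',' = 0x2C → acc = 0x47
  '1' = 0x31 → acc = 0x76
  '5' = 0x35 → acc = 0x43
  '6' = 0x36 → acc = 0x75
Checksum = 0x75.

75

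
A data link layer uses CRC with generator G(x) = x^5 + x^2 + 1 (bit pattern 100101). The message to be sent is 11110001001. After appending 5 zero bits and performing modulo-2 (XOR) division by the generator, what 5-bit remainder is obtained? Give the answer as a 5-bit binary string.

11000

Append 5 zeros: 1111000100100000. Divide by 100101 (XOR where the leading bit is 1):
  pos 0: 111100 XOR 100101 = 011001
  pos 1: 110010 XOR 100101 = 010111
  pos 2: 101111 XOR 100101 = 001010
  pos 4: 101000 XOR 100101 = 001101
  pos 6: 110110 XOR 100101 = 010011
  pos 7: 100110 XOR 100101 = 000011
Remainder (last 5 bits) = 11000. This is the CRC / FCS.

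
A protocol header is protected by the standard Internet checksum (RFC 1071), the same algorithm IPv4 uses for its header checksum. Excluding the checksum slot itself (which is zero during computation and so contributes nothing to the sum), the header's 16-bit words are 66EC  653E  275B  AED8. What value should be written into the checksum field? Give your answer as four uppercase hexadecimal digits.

5DA1

One's-complement addition (fold any carry out of bit 15 back into bit 0):
  0x66EC + 0x653E = 0x0CC2A
  0xCC2A + 0x275B = 0x0F385
  0xF385 + 0xAED8 = 0x1A25D → wrap carry → 0xA25E
One's-complement sum = 0xA25E.
Checksum = ~0xA25E & 0xFFFF = 0x5DA1.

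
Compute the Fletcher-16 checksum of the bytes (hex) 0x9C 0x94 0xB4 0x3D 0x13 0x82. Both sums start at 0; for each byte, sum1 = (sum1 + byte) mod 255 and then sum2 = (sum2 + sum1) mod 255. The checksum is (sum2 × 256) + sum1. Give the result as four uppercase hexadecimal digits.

C5B8

Running sums (mod 255):
  after byte 0 (0x9C): sum1=156, sum2=156
  after byte 1 (0x94): sum1=49, sum2=205
  after byte 2 (0xB4): sum1=229, sum2=179
  after byte 3 (0x3D): sum1=35, sum2=214
  after byte 4 (0x13): sum1=54, sum2=13
  after byte 5 (0x82): sum1=184, sum2=197
Checksum = sum2·256 + sum1 = 197·256 + 184 = 50616 = 0xC5B8.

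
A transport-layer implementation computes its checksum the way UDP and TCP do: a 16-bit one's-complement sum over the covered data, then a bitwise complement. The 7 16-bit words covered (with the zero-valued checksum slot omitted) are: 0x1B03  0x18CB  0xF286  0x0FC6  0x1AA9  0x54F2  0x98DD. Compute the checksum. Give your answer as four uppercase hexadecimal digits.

One's-complement addition (fold any carry out of bit 15 back into bit 0):
  0x1B03 + 0x18CB = 0x033CE
  0x33CE + 0xF286 = 0x12654 → wrap carry → 0x2655
  0x2655 + 0x0FC6 = 0x0361B
  0x361B + 0x1AA9 = 0x050C4
  0x50C4 + 0x54F2 = 0x0A5B6
  0xA5B6 + 0x98DD = 0x13E93 → wrap carry → 0x3E94
One's-complement sum = 0x3E94.
Checksum = ~0x3E94 & 0xFFFF = 0xC16B.

C16B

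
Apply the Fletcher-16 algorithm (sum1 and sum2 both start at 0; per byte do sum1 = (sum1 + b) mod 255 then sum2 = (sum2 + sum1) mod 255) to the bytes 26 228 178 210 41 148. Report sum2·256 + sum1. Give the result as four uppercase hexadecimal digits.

3F42

Running sums (mod 255):
  after byte 0 (26): sum1=26, sum2=26
  after byte 1 (228): sum1=254, sum2=25
  after byte 2 (178): sum1=177, sum2=202
  after byte 3 (210): sum1=132, sum2=79
  after byte 4 (41): sum1=173, sum2=252
  after byte 5 (148): sum1=66, sum2=63
Checksum = sum2·256 + sum1 = 63·256 + 66 = 16194 = 0x3F42.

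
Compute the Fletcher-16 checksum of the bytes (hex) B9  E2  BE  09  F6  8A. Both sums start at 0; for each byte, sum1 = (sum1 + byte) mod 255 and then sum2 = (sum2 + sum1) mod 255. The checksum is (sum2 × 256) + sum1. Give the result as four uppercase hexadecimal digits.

Running sums (mod 255):
  after byte 0 (B9): sum1=185, sum2=185
  after byte 1 (E2): sum1=156, sum2=86
  after byte 2 (BE): sum1=91, sum2=177
  after byte 3 (09): sum1=100, sum2=22
  after byte 4 (F6): sum1=91, sum2=113
  after byte 5 (8A): sum1=229, sum2=87
Checksum = sum2·256 + sum1 = 87·256 + 229 = 22501 = 0x57E5.

57E5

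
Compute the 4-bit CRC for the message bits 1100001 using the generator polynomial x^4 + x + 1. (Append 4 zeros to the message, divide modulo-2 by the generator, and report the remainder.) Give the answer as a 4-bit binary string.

1110

Append 4 zeros: 11000010000. Divide by 10011 (XOR where the leading bit is 1):
  pos 0: 11000 XOR 10011 = 01011
  pos 1: 10110 XOR 10011 = 00101
  pos 3: 10110 XOR 10011 = 00101
  pos 5: 10100 XOR 10011 = 00111
Remainder (last 4 bits) = 1110. This is the CRC / FCS.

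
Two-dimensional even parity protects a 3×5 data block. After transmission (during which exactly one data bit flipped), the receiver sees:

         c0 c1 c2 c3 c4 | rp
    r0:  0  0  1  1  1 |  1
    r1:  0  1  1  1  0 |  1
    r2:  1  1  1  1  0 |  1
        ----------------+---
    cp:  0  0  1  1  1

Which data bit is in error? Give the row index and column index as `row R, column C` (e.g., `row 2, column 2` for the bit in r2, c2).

row 2, column 0

Recompute each row's even parity and compare to rp:
  r0: data parity 1, sent rp 1 → ok
  r1: data parity 1, sent rp 1 → ok
  r2: data parity 0, sent rp 1 → mismatch
Recompute each column's even parity and compare to cp:
  c0: data parity 1, sent cp 0 → mismatch
  c1: data parity 0, sent cp 0 → ok
  c2: data parity 1, sent cp 1 → ok
  c3: data parity 1, sent cp 1 → ok
  c4: data parity 1, sent cp 1 → ok
Exactly one row (r2) and one column (c0) fail → the flipped bit is at their intersection.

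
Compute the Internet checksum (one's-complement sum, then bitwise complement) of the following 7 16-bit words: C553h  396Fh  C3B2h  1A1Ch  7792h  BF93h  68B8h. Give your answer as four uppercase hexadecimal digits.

838F

One's-complement addition (fold any carry out of bit 15 back into bit 0):
  0xC553 + 0x396F = 0x0FEC2
  0xFEC2 + 0xC3B2 = 0x1C274 → wrap carry → 0xC275
  0xC275 + 0x1A1C = 0x0DC91
  0xDC91 + 0x7792 = 0x15423 → wrap carry → 0x5424
  0x5424 + 0xBF93 = 0x113B7 → wrap carry → 0x13B8
  0x13B8 + 0x68B8 = 0x07C70
One's-complement sum = 0x7C70.
Checksum = ~0x7C70 & 0xFFFF = 0x838F.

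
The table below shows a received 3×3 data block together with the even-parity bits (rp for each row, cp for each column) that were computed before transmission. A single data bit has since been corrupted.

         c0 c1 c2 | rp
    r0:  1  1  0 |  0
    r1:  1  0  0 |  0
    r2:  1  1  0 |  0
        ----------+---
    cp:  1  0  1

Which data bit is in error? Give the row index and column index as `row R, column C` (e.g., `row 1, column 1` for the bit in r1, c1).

Recompute each row's even parity and compare to rp:
  r0: data parity 0, sent rp 0 → ok
  r1: data parity 1, sent rp 0 → mismatch
  r2: data parity 0, sent rp 0 → ok
Recompute each column's even parity and compare to cp:
  c0: data parity 1, sent cp 1 → ok
  c1: data parity 0, sent cp 0 → ok
  c2: data parity 0, sent cp 1 → mismatch
Exactly one row (r1) and one column (c2) fail → the flipped bit is at their intersection.

row 1, column 2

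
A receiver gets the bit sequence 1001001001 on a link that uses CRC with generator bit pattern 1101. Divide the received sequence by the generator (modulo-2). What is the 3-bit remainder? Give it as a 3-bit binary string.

110

Modulo-2 division of 1001001001 by 1101:
  pos 0: 1001 XOR 1101 = 0100
  pos 1: 1000 XOR 1101 = 0101
  pos 2: 1010 XOR 1101 = 0111
  pos 3: 1111 XOR 1101 = 0010
  pos 5: 1000 XOR 1101 = 0101
  pos 6: 1011 XOR 1101 = 0110
Remainder = 110 (nonzero — an error is detected).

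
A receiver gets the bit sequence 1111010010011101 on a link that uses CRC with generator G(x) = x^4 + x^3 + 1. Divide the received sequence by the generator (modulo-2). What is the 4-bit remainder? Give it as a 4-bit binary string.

0001

Modulo-2 division of 1111010010011101 by 11001:
  pos 0: 11110 XOR 11001 = 00111
  pos 2: 11110 XOR 11001 = 00111
  pos 4: 11101 XOR 11001 = 00100
  pos 6: 10000 XOR 11001 = 01001
  pos 7: 10011 XOR 11001 = 01010
  pos 8: 10101 XOR 11001 = 01100
  pos 9: 11001 XOR 11001 = 00000
Remainder = 0001 (nonzero — an error is detected).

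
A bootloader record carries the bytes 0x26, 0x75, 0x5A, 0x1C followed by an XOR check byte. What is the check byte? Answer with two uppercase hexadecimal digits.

15

XOR the bytes together:
  start with 0x26
  0x26 ⊕ 0x75 = 0x53
  0x53 ⊕ 0x5A = 0x09
  0x09 ⊕ 0x1C = 0x15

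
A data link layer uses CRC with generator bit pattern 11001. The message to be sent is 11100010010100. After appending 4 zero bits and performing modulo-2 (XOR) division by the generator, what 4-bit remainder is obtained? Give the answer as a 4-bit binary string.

Append 4 zeros: 111000100101000000. Divide by 11001 (XOR where the leading bit is 1):
  pos 0: 11100 XOR 11001 = 00101
  pos 2: 10101 XOR 11001 = 01100
  pos 3: 11000 XOR 11001 = 00001
  pos 7: 10101 XOR 11001 = 01100
  pos 8: 11000 XOR 11001 = 00001
  pos 12: 10000 XOR 11001 = 01001
  pos 13: 10010 XOR 11001 = 01011
Remainder (last 4 bits) = 1011. This is the CRC / FCS.

1011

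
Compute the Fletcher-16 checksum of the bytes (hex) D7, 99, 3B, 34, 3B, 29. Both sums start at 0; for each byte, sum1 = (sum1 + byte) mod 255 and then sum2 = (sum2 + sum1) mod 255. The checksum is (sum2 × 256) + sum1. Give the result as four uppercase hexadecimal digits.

3845

Running sums (mod 255):
  after byte 0 (D7): sum1=215, sum2=215
  after byte 1 (99): sum1=113, sum2=73
  after byte 2 (3B): sum1=172, sum2=245
  after byte 3 (34): sum1=224, sum2=214
  after byte 4 (3B): sum1=28, sum2=242
  after byte 5 (29): sum1=69, sum2=56
Checksum = sum2·256 + sum1 = 56·256 + 69 = 14405 = 0x3845.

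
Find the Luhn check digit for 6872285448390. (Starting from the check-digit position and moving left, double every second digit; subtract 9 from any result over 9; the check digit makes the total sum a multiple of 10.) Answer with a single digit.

4

Partial digits right→left: 0 9 3 8 4 4 5 8 2 2 7 8 6
Double every second digit counting from the check-digit position (so the 1st, 3rd, 5th, ... of the partial from the right).
  doubled (with −9 where >9): 0 6 8 1 4 5 3 → sum 27
  kept as-is: 9 8 4 8 2 8 → sum 39
Total = 27 + 39 = 66.
Check digit = (10 − (66 mod 10)) mod 10 = 4.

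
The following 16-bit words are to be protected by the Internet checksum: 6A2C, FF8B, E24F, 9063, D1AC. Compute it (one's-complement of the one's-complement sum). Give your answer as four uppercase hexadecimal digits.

51E7

One's-complement addition (fold any carry out of bit 15 back into bit 0):
  0x6A2C + 0xFF8B = 0x169B7 → wrap carry → 0x69B8
  0x69B8 + 0xE24F = 0x14C07 → wrap carry → 0x4C08
  0x4C08 + 0x9063 = 0x0DC6B
  0xDC6B + 0xD1AC = 0x1AE17 → wrap carry → 0xAE18
One's-complement sum = 0xAE18.
Checksum = ~0xAE18 & 0xFFFF = 0x51E7.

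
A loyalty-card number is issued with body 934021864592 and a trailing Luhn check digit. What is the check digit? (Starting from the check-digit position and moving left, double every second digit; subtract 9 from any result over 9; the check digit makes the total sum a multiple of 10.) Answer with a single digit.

8

Partial digits right→left: 2 9 5 4 6 8 1 2 0 4 3 9
Double every second digit counting from the check-digit position (so the 1st, 3rd, 5th, ... of the partial from the right).
  doubled (with −9 where >9): 4 1 3 2 0 6 → sum 16
  kept as-is: 9 4 8 2 4 9 → sum 36
Total = 16 + 36 = 52.
Check digit = (10 − (52 mod 10)) mod 10 = 8.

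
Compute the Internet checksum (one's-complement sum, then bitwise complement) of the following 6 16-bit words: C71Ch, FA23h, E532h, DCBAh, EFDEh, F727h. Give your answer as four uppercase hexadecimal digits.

95CA

One's-complement addition (fold any carry out of bit 15 back into bit 0):
  0xC71C + 0xFA23 = 0x1C13F → wrap carry → 0xC140
  0xC140 + 0xE532 = 0x1A672 → wrap carry → 0xA673
  0xA673 + 0xDCBA = 0x1832D → wrap carry → 0x832E
  0x832E + 0xEFDE = 0x1730C → wrap carry → 0x730D
  0x730D + 0xF727 = 0x16A34 → wrap carry → 0x6A35
One's-complement sum = 0x6A35.
Checksum = ~0x6A35 & 0xFFFF = 0x95CA.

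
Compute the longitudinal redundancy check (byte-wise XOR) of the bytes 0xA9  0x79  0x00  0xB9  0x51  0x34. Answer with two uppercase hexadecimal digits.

0C

XOR the bytes together:
  start with 0xA9
  0xA9 ⊕ 0x79 = 0xD0
  0xD0 ⊕ 0x00 = 0xD0
  0xD0 ⊕ 0xB9 = 0x69
  0x69 ⊕ 0x51 = 0x38
  0x38 ⊕ 0x34 = 0x0C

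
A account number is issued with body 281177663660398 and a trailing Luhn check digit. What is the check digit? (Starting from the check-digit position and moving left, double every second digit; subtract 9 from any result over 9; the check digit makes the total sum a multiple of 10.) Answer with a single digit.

7

Partial digits right→left: 8 9 3 0 6 6 3 6 6 7 7 1 1 8 2
Double every second digit counting from the check-digit position (so the 1st, 3rd, 5th, ... of the partial from the right).
  doubled (with −9 where >9): 7 6 3 6 3 5 2 4 → sum 36
  kept as-is: 9 0 6 6 7 1 8 → sum 37
Total = 36 + 37 = 73.
Check digit = (10 − (73 mod 10)) mod 10 = 7.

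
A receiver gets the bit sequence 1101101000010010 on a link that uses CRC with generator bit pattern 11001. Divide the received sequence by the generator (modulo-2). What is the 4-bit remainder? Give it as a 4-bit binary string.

Modulo-2 division of 1101101000010010 by 11001:
  pos 0: 11011 XOR 11001 = 00010
  pos 3: 10010 XOR 11001 = 01011
  pos 4: 10110 XOR 11001 = 01111
  pos 5: 11110 XOR 11001 = 00111
  pos 7: 11101 XOR 11001 = 00100
  pos 9: 10000 XOR 11001 = 01001
  pos 10: 10011 XOR 11001 = 01010
  pos 11: 10100 XOR 11001 = 01101
Remainder = 1101 (nonzero — an error is detected).

1101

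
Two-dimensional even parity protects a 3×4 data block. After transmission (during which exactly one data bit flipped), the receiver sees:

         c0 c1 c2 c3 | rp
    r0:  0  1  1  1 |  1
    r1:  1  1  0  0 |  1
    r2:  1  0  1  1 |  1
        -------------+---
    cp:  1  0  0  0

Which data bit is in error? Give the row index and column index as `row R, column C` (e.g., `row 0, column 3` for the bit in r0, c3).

Recompute each row's even parity and compare to rp:
  r0: data parity 1, sent rp 1 → ok
  r1: data parity 0, sent rp 1 → mismatch
  r2: data parity 1, sent rp 1 → ok
Recompute each column's even parity and compare to cp:
  c0: data parity 0, sent cp 1 → mismatch
  c1: data parity 0, sent cp 0 → ok
  c2: data parity 0, sent cp 0 → ok
  c3: data parity 0, sent cp 0 → ok
Exactly one row (r1) and one column (c0) fail → the flipped bit is at their intersection.

row 1, column 0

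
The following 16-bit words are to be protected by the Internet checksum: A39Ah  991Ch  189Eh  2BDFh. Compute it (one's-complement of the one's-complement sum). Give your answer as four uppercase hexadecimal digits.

One's-complement addition (fold any carry out of bit 15 back into bit 0):
  0xA39A + 0x991C = 0x13CB6 → wrap carry → 0x3CB7
  0x3CB7 + 0x189E = 0x05555
  0x5555 + 0x2BDF = 0x08134
One's-complement sum = 0x8134.
Checksum = ~0x8134 & 0xFFFF = 0x7ECB.

7ECB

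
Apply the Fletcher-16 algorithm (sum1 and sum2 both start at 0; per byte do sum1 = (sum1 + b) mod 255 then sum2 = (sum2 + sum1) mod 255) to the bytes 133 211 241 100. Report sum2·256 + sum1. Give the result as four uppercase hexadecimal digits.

Running sums (mod 255):
  after byte 0 (133): sum1=133, sum2=133
  after byte 1 (211): sum1=89, sum2=222
  after byte 2 (241): sum1=75, sum2=42
  after byte 3 (100): sum1=175, sum2=217
Checksum = sum2·256 + sum1 = 217·256 + 175 = 55727 = 0xD9AF.

D9AF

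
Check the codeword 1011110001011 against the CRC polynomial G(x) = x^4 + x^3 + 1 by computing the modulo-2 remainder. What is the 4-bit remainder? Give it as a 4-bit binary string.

Modulo-2 division of 1011110001011 by 11001:
  pos 0: 10111 XOR 11001 = 01110
  pos 1: 11101 XOR 11001 = 00100
  pos 3: 10000 XOR 11001 = 01001
  pos 4: 10010 XOR 11001 = 01011
  pos 5: 10111 XOR 11001 = 01110
  pos 6: 11100 XOR 11001 = 00101
  pos 8: 10111 XOR 11001 = 01110
Remainder = 1110 (nonzero — an error is detected).

1110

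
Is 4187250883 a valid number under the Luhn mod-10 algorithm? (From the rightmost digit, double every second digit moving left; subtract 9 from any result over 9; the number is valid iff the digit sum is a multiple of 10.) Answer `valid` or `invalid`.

valid

From the right, keep odd positions and double even positions (subtract 9 from any doubled value over 9):
  doubled (positions 2,4,...): 7 0 4 7 8 → sum 26
  kept (positions 1,3,...): 3 8 5 7 1 → sum 24
Total = 50.
50 mod 10 = 0, so the number is valid.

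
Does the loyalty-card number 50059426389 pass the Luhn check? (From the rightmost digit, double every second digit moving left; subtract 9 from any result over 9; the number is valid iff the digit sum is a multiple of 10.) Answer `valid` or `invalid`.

From the right, keep odd positions and double even positions (subtract 9 from any doubled value over 9):
  doubled (positions 2,4,...): 7 3 8 1 0 → sum 19
  kept (positions 1,3,...): 9 3 2 9 0 5 → sum 28
Total = 47.
47 mod 10 = 7, so the number is invalid.

invalid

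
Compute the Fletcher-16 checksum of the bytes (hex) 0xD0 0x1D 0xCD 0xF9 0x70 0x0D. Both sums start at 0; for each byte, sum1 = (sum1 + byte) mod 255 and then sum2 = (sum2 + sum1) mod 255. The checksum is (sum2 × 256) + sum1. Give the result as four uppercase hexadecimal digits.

8933

Running sums (mod 255):
  after byte 0 (0xD0): sum1=208, sum2=208
  after byte 1 (0x1D): sum1=237, sum2=190
  after byte 2 (0xCD): sum1=187, sum2=122
  after byte 3 (0xF9): sum1=181, sum2=48
  after byte 4 (0x70): sum1=38, sum2=86
  after byte 5 (0x0D): sum1=51, sum2=137
Checksum = sum2·256 + sum1 = 137·256 + 51 = 35123 = 0x8933.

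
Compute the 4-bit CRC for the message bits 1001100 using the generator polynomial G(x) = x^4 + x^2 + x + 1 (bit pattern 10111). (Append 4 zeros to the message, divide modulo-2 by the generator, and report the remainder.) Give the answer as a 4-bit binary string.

0010

Append 4 zeros: 10011000000. Divide by 10111 (XOR where the leading bit is 1):
  pos 0: 10011 XOR 10111 = 00100
  pos 2: 10000 XOR 10111 = 00111
  pos 4: 11100 XOR 10111 = 01011
  pos 5: 10110 XOR 10111 = 00001
Remainder (last 4 bits) = 0010. This is the CRC / FCS.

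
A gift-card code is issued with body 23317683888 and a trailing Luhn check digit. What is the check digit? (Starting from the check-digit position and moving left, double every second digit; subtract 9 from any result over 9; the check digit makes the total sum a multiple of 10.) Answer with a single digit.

3

Partial digits right→left: 8 8 8 3 8 6 7 1 3 3 2
Double every second digit counting from the check-digit position (so the 1st, 3rd, 5th, ... of the partial from the right).
  doubled (with −9 where >9): 7 7 7 5 6 4 → sum 36
  kept as-is: 8 3 6 1 3 → sum 21
Total = 36 + 21 = 57.
Check digit = (10 − (57 mod 10)) mod 10 = 3.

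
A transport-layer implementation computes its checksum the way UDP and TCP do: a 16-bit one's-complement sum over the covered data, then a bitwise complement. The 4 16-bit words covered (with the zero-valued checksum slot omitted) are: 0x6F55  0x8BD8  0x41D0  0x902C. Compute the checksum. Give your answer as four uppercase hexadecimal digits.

32D5

One's-complement addition (fold any carry out of bit 15 back into bit 0):
  0x6F55 + 0x8BD8 = 0x0FB2D
  0xFB2D + 0x41D0 = 0x13CFD → wrap carry → 0x3CFE
  0x3CFE + 0x902C = 0x0CD2A
One's-complement sum = 0xCD2A.
Checksum = ~0xCD2A & 0xFFFF = 0x32D5.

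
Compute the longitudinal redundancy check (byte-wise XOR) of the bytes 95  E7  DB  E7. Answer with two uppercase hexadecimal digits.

XOR the bytes together:
  start with 0x95
  0x95 ⊕ 0xE7 = 0x72
  0x72 ⊕ 0xDB = 0xA9
  0xA9 ⊕ 0xE7 = 0x4E

4E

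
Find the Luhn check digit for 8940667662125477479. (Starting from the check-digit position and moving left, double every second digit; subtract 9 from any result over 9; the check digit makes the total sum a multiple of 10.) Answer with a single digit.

6

Partial digits right→left: 9 7 4 7 7 4 5 2 1 2 6 6 7 6 6 0 4 9 8
Double every second digit counting from the check-digit position (so the 1st, 3rd, 5th, ... of the partial from the right).
  doubled (with −9 where >9): 9 8 5 1 2 3 5 3 8 7 → sum 51
  kept as-is: 7 7 4 2 2 6 6 0 9 → sum 43
Total = 51 + 43 = 94.
Check digit = (10 − (94 mod 10)) mod 10 = 6.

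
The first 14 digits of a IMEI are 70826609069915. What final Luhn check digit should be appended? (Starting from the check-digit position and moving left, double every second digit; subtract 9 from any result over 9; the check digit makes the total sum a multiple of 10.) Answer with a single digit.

0

Partial digits right→left: 5 1 9 9 6 0 9 0 6 6 2 8 0 7
Double every second digit counting from the check-digit position (so the 1st, 3rd, 5th, ... of the partial from the right).
  doubled (with −9 where >9): 1 9 3 9 3 4 0 → sum 29
  kept as-is: 1 9 0 0 6 8 7 → sum 31
Total = 29 + 31 = 60.
Check digit = (10 − (60 mod 10)) mod 10 = 0.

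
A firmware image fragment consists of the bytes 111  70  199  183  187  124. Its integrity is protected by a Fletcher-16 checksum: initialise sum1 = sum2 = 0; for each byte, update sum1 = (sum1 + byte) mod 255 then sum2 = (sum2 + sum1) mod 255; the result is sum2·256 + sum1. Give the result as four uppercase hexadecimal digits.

366D

Running sums (mod 255):
  after byte 0 (111): sum1=111, sum2=111
  after byte 1 (70): sum1=181, sum2=37
  after byte 2 (199): sum1=125, sum2=162
  after byte 3 (183): sum1=53, sum2=215
  after byte 4 (187): sum1=240, sum2=200
  after byte 5 (124): sum1=109, sum2=54
Checksum = sum2·256 + sum1 = 54·256 + 109 = 13933 = 0x366D.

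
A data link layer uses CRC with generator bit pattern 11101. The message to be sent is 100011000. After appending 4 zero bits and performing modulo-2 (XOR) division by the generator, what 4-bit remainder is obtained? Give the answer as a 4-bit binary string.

Append 4 zeros: 1000110000000. Divide by 11101 (XOR where the leading bit is 1):
  pos 0: 10001 XOR 11101 = 01100
  pos 1: 11001 XOR 11101 = 00100
  pos 3: 10000 XOR 11101 = 01101
  pos 4: 11010 XOR 11101 = 00111
  pos 6: 11100 XOR 11101 = 00001
Remainder (last 4 bits) = 0100. This is the CRC / FCS.

0100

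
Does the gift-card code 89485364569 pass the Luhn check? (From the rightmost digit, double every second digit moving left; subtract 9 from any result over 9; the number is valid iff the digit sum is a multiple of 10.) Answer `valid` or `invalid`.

valid

From the right, keep odd positions and double even positions (subtract 9 from any doubled value over 9):
  doubled (positions 2,4,...): 3 8 6 7 9 → sum 33
  kept (positions 1,3,...): 9 5 6 5 4 8 → sum 37
Total = 70.
70 mod 10 = 0, so the number is valid.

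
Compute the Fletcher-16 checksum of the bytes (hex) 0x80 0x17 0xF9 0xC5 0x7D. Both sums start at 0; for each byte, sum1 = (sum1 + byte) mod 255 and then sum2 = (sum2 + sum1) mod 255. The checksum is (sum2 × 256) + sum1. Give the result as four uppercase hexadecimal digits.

D5D4

Running sums (mod 255):
  after byte 0 (0x80): sum1=128, sum2=128
  after byte 1 (0x17): sum1=151, sum2=24
  after byte 2 (0xF9): sum1=145, sum2=169
  after byte 3 (0xC5): sum1=87, sum2=1
  after byte 4 (0x7D): sum1=212, sum2=213
Checksum = sum2·256 + sum1 = 213·256 + 212 = 54740 = 0xD5D4.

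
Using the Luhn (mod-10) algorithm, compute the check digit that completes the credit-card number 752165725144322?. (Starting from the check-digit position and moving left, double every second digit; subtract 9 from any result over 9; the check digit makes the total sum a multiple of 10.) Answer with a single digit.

4

Partial digits right→left: 2 2 3 4 4 1 5 2 7 5 6 1 2 5 7
Double every second digit counting from the check-digit position (so the 1st, 3rd, 5th, ... of the partial from the right).
  doubled (with −9 where >9): 4 6 8 1 5 3 4 5 → sum 36
  kept as-is: 2 4 1 2 5 1 5 → sum 20
Total = 36 + 20 = 56.
Check digit = (10 − (56 mod 10)) mod 10 = 4.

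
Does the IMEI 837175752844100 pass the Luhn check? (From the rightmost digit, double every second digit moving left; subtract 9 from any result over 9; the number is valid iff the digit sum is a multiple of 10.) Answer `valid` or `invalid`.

invalid

From the right, keep odd positions and double even positions (subtract 9 from any doubled value over 9):
  doubled (positions 2,4,...): 0 8 7 1 1 2 6 → sum 25
  kept (positions 1,3,...): 0 1 4 2 7 7 7 8 → sum 36
Total = 61.
61 mod 10 = 1, so the number is invalid.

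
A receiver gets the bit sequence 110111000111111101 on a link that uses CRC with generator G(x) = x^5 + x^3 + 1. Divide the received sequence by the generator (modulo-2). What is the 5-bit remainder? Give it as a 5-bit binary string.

01101

Modulo-2 division of 110111000111111101 by 101001:
  pos 0: 110111 XOR 101001 = 011110
  pos 1: 111100 XOR 101001 = 010101
  pos 2: 101010 XOR 101001 = 000011
  pos 6: 110111 XOR 101001 = 011110
  pos 7: 111101 XOR 101001 = 010100
  pos 8: 101001 XOR 101001 = 000000
Remainder = 01101 (nonzero — an error is detected).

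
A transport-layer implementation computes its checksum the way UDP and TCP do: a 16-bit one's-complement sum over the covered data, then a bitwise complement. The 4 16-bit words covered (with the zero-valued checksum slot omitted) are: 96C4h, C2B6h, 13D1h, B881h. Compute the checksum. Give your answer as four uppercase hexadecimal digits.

One's-complement addition (fold any carry out of bit 15 back into bit 0):
  0x96C4 + 0xC2B6 = 0x1597A → wrap carry → 0x597B
  0x597B + 0x13D1 = 0x06D4C
  0x6D4C + 0xB881 = 0x125CD → wrap carry → 0x25CE
One's-complement sum = 0x25CE.
Checksum = ~0x25CE & 0xFFFF = 0xDA31.

DA31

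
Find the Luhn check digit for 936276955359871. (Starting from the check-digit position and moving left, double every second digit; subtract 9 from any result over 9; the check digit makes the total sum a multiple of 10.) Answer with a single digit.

8

Partial digits right→left: 1 7 8 9 5 3 5 5 9 6 7 2 6 3 9
Double every second digit counting from the check-digit position (so the 1st, 3rd, 5th, ... of the partial from the right).
  doubled (with −9 where >9): 2 7 1 1 9 5 3 9 → sum 37
  kept as-is: 7 9 3 5 6 2 3 → sum 35
Total = 37 + 35 = 72.
Check digit = (10 − (72 mod 10)) mod 10 = 8.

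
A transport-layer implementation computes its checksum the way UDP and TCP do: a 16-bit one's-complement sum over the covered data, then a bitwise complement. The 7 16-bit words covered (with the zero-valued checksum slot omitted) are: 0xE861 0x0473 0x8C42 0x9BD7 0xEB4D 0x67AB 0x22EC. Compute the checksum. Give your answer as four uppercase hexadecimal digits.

752B

One's-complement addition (fold any carry out of bit 15 back into bit 0):
  0xE861 + 0x0473 = 0x0ECD4
  0xECD4 + 0x8C42 = 0x17916 → wrap carry → 0x7917
  0x7917 + 0x9BD7 = 0x114EE → wrap carry → 0x14EF
  0x14EF + 0xEB4D = 0x1003C → wrap carry → 0x003D
  0x003D + 0x67AB = 0x067E8
  0x67E8 + 0x22EC = 0x08AD4
One's-complement sum = 0x8AD4.
Checksum = ~0x8AD4 & 0xFFFF = 0x752B.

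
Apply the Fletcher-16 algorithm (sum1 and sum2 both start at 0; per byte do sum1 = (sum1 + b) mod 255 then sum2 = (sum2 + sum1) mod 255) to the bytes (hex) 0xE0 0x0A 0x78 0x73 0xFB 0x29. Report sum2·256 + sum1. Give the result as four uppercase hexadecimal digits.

D4FB

Running sums (mod 255):
  after byte 0 (0xE0): sum1=224, sum2=224
  after byte 1 (0x0A): sum1=234, sum2=203
  after byte 2 (0x78): sum1=99, sum2=47
  after byte 3 (0x73): sum1=214, sum2=6
  after byte 4 (0xFB): sum1=210, sum2=216
  after byte 5 (0x29): sum1=251, sum2=212
Checksum = sum2·256 + sum1 = 212·256 + 251 = 54523 = 0xD4FB.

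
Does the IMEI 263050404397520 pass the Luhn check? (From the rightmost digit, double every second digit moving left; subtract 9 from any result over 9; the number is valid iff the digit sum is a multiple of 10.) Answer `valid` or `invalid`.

From the right, keep odd positions and double even positions (subtract 9 from any doubled value over 9):
  doubled (positions 2,4,...): 4 5 6 0 0 0 3 → sum 18
  kept (positions 1,3,...): 0 5 9 4 4 5 3 2 → sum 32
Total = 50.
50 mod 10 = 0, so the number is valid.

valid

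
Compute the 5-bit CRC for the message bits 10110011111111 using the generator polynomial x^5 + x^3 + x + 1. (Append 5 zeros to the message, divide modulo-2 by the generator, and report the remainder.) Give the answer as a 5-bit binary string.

Append 5 zeros: 1011001111111100000. Divide by 101011 (XOR where the leading bit is 1):
  pos 0: 101100 XOR 101011 = 000111
  pos 3: 111111 XOR 101011 = 010100
  pos 4: 101001 XOR 101011 = 000010
  pos 8: 101111 XOR 101011 = 000100
  pos 11: 100000 XOR 101011 = 001011
  pos 13: 101100 XOR 101011 = 000111
Remainder (last 5 bits) = 00111. This is the CRC / FCS.

00111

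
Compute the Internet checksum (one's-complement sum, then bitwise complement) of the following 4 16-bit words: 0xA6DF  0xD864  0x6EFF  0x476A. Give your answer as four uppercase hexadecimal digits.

One's-complement addition (fold any carry out of bit 15 back into bit 0):
  0xA6DF + 0xD864 = 0x17F43 → wrap carry → 0x7F44
  0x7F44 + 0x6EFF = 0x0EE43
  0xEE43 + 0x476A = 0x135AD → wrap carry → 0x35AE
One's-complement sum = 0x35AE.
Checksum = ~0x35AE & 0xFFFF = 0xCA51.

CA51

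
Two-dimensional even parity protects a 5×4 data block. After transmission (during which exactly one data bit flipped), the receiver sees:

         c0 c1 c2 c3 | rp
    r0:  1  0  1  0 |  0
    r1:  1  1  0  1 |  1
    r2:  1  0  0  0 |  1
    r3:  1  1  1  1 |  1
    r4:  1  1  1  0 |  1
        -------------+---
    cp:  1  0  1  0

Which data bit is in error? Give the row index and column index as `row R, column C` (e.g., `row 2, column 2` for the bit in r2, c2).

row 3, column 1

Recompute each row's even parity and compare to rp:
  r0: data parity 0, sent rp 0 → ok
  r1: data parity 1, sent rp 1 → ok
  r2: data parity 1, sent rp 1 → ok
  r3: data parity 0, sent rp 1 → mismatch
  r4: data parity 1, sent rp 1 → ok
Recompute each column's even parity and compare to cp:
  c0: data parity 1, sent cp 1 → ok
  c1: data parity 1, sent cp 0 → mismatch
  c2: data parity 1, sent cp 1 → ok
  c3: data parity 0, sent cp 0 → ok
Exactly one row (r3) and one column (c1) fail → the flipped bit is at their intersection.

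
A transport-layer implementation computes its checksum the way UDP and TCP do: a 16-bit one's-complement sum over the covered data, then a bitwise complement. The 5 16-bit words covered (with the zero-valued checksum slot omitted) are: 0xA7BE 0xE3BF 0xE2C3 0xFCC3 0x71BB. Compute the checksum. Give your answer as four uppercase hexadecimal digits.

One's-complement addition (fold any carry out of bit 15 back into bit 0):
  0xA7BE + 0xE3BF = 0x18B7D → wrap carry → 0x8B7E
  0x8B7E + 0xE2C3 = 0x16E41 → wrap carry → 0x6E42
  0x6E42 + 0xFCC3 = 0x16B05 → wrap carry → 0x6B06
  0x6B06 + 0x71BB = 0x0DCC1
One's-complement sum = 0xDCC1.
Checksum = ~0xDCC1 & 0xFFFF = 0x233E.

233E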